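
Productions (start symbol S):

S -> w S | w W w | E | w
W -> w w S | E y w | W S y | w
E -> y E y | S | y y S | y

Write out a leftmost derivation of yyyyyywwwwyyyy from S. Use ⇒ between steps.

S ⇒ E   [S -> E]
E ⇒ yEy   [E -> y E y]
yEy ⇒ yyEyy   [E -> y E y]
yyEyy ⇒ yyyEyyy   [E -> y E y]
yyyEyyy ⇒ yyyyEyyyy   [E -> y E y]
yyyyEyyyy ⇒ yyyyyySyyyy   [E -> y y S]
yyyyyySyyyy ⇒ yyyyyywSyyyy   [S -> w S]
yyyyyywSyyyy ⇒ yyyyyywwWwyyyy   [S -> w W w]
yyyyyywwWwyyyy ⇒ yyyyyywwwwyyyy   [W -> w]

S ⇒ E ⇒ yEy ⇒ yyEyy ⇒ yyyEyyy ⇒ yyyyEyyyy ⇒ yyyyyySyyyy ⇒ yyyyyywSyyyy ⇒ yyyyyywwWwyyyy ⇒ yyyyyywwwwyyyy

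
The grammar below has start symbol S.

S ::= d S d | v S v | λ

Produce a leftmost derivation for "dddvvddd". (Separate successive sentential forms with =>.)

S => dSd => ddSdd => dddSddd => dddvSvddd => dddvvddd

S => dSd   [S ::= d S d]
dSd => ddSdd   [S ::= d S d]
ddSdd => dddSddd   [S ::= d S d]
dddSddd => dddvSvddd   [S ::= v S v]
dddvSvddd => dddvvddd   [S ::= λ]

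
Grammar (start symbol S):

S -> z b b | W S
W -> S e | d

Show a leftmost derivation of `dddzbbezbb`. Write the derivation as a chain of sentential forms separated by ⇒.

S⇒WS⇒dS⇒dWS⇒dSeS⇒dWSeS⇒ddSeS⇒ddWSeS⇒dddSeS⇒dddzbbeS⇒dddzbbezbb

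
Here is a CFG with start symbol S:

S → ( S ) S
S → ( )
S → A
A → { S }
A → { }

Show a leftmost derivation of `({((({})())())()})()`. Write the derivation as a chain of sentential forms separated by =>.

S => (S)S   [S → ( S ) S]
(S)S => (A)S   [S → A]
(A)S => ({S})S   [A → { S }]
({S})S => ({(S)S})S   [S → ( S ) S]
({(S)S})S => ({((S)S)S})S   [S → ( S ) S]
({((S)S)S})S => ({(((S)S)S)S})S   [S → ( S ) S]
({(((S)S)S)S})S => ({(((A)S)S)S})S   [S → A]
({(((A)S)S)S})S => ({((({})S)S)S})S   [A → { }]
({((({})S)S)S})S => ({((({})())S)S})S   [S → ( )]
({((({})())S)S})S => ({((({})())())S})S   [S → ( )]
({((({})())())S})S => ({((({})())())()})S   [S → ( )]
({((({})())())()})S => ({((({})())())()})()   [S → ( )]

S => (S)S => (A)S => ({S})S => ({(S)S})S => ({((S)S)S})S => ({(((S)S)S)S})S => ({(((A)S)S)S})S => ({((({})S)S)S})S => ({((({})())S)S})S => ({((({})())())S})S => ({((({})())())()})S => ({((({})())())()})()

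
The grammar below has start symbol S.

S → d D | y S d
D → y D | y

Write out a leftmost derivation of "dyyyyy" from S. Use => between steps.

S => dD   [S → d D]
dD => dyD   [D → y D]
dyD => dyyD   [D → y D]
dyyD => dyyyD   [D → y D]
dyyyD => dyyyyD   [D → y D]
dyyyyD => dyyyyy   [D → y]

S => dD => dyD => dyyD => dyyyD => dyyyyD => dyyyyy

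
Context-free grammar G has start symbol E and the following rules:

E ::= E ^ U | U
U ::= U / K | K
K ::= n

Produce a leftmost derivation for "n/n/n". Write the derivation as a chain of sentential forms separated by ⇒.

E ⇒ U ⇒ U/K ⇒ U/K/K ⇒ K/K/K ⇒ n/K/K ⇒ n/n/K ⇒ n/n/n

E ⇒ U   [E ::= U]
U ⇒ U/K   [U ::= U / K]
U/K ⇒ U/K/K   [U ::= U / K]
U/K/K ⇒ K/K/K   [U ::= K]
K/K/K ⇒ n/K/K   [K ::= n]
n/K/K ⇒ n/n/K   [K ::= n]
n/n/K ⇒ n/n/n   [K ::= n]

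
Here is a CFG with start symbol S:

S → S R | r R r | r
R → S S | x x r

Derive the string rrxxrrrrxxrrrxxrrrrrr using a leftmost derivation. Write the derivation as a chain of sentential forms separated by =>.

S => rRr => rSSr => rSRSr => rrRrRSr => rrxxrrRSr => rrxxrrSSSr => rrxxrrrRrSSr => rrxxrrrSSrSSr => rrxxrrrrRrSrSSr => rrxxrrrrxxrrSrSSr => rrxxrrrrxxrrrRrrSSr => rrxxrrrrxxrrrxxrrrSSr => rrxxrrrrxxrrrxxrrrrSr => rrxxrrrrxxrrrxxrrrrrr

S => rRr   [S → r R r]
rRr => rSSr   [R → S S]
rSSr => rSRSr   [S → S R]
rSRSr => rrRrRSr   [S → r R r]
rrRrRSr => rrxxrrRSr   [R → x x r]
rrxxrrRSr => rrxxrrSSSr   [R → S S]
rrxxrrSSSr => rrxxrrrRrSSr   [S → r R r]
rrxxrrrRrSSr => rrxxrrrSSrSSr   [R → S S]
rrxxrrrSSrSSr => rrxxrrrrRrSrSSr   [S → r R r]
rrxxrrrrRrSrSSr => rrxxrrrrxxrrSrSSr   [R → x x r]
rrxxrrrrxxrrSrSSr => rrxxrrrrxxrrrRrrSSr   [S → r R r]
rrxxrrrrxxrrrRrrSSr => rrxxrrrrxxrrrxxrrrSSr   [R → x x r]
rrxxrrrrxxrrrxxrrrSSr => rrxxrrrrxxrrrxxrrrrSr   [S → r]
rrxxrrrrxxrrrxxrrrrSr => rrxxrrrrxxrrrxxrrrrrr   [S → r]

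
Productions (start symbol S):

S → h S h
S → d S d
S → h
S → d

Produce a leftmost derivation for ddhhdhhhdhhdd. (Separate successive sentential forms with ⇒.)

S ⇒ dSd ⇒ ddSdd ⇒ ddhShdd ⇒ ddhhShhdd ⇒ ddhhdSdhhdd ⇒ ddhhdhShdhhdd ⇒ ddhhdhhhdhhdd

S ⇒ dSd   [S → d S d]
dSd ⇒ ddSdd   [S → d S d]
ddSdd ⇒ ddhShdd   [S → h S h]
ddhShdd ⇒ ddhhShhdd   [S → h S h]
ddhhShhdd ⇒ ddhhdSdhhdd   [S → d S d]
ddhhdSdhhdd ⇒ ddhhdhShdhhdd   [S → h S h]
ddhhdhShdhhdd ⇒ ddhhdhhhdhhdd   [S → h]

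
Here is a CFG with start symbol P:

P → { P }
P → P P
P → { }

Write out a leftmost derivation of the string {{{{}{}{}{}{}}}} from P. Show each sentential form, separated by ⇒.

P ⇒ {P}   [P → { P }]
{P} ⇒ {{P}}   [P → { P }]
{{P}} ⇒ {{{P}}}   [P → { P }]
{{{P}}} ⇒ {{{PP}}}   [P → P P]
{{{PP}}} ⇒ {{{PPP}}}   [P → P P]
{{{PPP}}} ⇒ {{{PPPP}}}   [P → P P]
{{{PPPP}}} ⇒ {{{{}PPP}}}   [P → { }]
{{{{}PPP}}} ⇒ {{{{}PPPP}}}   [P → P P]
{{{{}PPPP}}} ⇒ {{{{}{}PPP}}}   [P → { }]
{{{{}{}PPP}}} ⇒ {{{{}{}{}PP}}}   [P → { }]
{{{{}{}{}PP}}} ⇒ {{{{}{}{}{}P}}}   [P → { }]
{{{{}{}{}{}P}}} ⇒ {{{{}{}{}{}{}}}}   [P → { }]

P ⇒ {P} ⇒ {{P}} ⇒ {{{P}}} ⇒ {{{PP}}} ⇒ {{{PPP}}} ⇒ {{{PPPP}}} ⇒ {{{{}PPP}}} ⇒ {{{{}PPPP}}} ⇒ {{{{}{}PPP}}} ⇒ {{{{}{}{}PP}}} ⇒ {{{{}{}{}{}P}}} ⇒ {{{{}{}{}{}{}}}}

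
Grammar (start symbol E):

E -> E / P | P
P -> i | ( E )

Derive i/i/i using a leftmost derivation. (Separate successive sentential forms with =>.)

E => E/P   [E -> E / P]
E/P => E/P/P   [E -> E / P]
E/P/P => P/P/P   [E -> P]
P/P/P => i/P/P   [P -> i]
i/P/P => i/i/P   [P -> i]
i/i/P => i/i/i   [P -> i]

E => E/P => E/P/P => P/P/P => i/P/P => i/i/P => i/i/i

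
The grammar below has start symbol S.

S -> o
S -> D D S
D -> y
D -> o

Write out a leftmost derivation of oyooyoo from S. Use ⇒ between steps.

S ⇒ DDS ⇒ oDS ⇒ oyS ⇒ oyDDS ⇒ oyoDS ⇒ oyooS ⇒ oyooDDS ⇒ oyooyDS ⇒ oyooyoS ⇒ oyooyoo

S ⇒ DDS   [S -> D D S]
DDS ⇒ oDS   [D -> o]
oDS ⇒ oyS   [D -> y]
oyS ⇒ oyDDS   [S -> D D S]
oyDDS ⇒ oyoDS   [D -> o]
oyoDS ⇒ oyooS   [D -> o]
oyooS ⇒ oyooDDS   [S -> D D S]
oyooDDS ⇒ oyooyDS   [D -> y]
oyooyDS ⇒ oyooyoS   [D -> o]
oyooyoS ⇒ oyooyoo   [S -> o]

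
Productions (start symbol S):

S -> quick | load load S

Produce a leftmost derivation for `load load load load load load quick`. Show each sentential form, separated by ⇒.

S ⇒ load load S ⇒ load load load load S ⇒ load load load load load load S ⇒ load load load load load load quick

S ⇒ load load S   [S -> load load S]
load load S ⇒ load load load load S   [S -> load load S]
load load load load S ⇒ load load load load load load S   [S -> load load S]
load load load load load load S ⇒ load load load load load load quick   [S -> quick]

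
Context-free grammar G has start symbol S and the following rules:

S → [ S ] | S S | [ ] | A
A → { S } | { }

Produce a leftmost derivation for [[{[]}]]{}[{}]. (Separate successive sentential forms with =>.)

S=>SS=>SSS=>[S]SS=>[[S]]SS=>[[A]]SS=>[[{S}]]SS=>[[{[]}]]SS=>[[{[]}]]AS=>[[{[]}]]{}S=>[[{[]}]]{}[S]=>[[{[]}]]{}[A]=>[[{[]}]]{}[{}]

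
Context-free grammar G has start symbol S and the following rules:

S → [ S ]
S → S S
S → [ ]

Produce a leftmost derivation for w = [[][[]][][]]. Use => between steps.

S => [S] => [SS] => [SSS] => [SSSS] => [[]SSS] => [[][S]SS] => [[][[]]SS] => [[][[]][]S] => [[][[]][][]]

S => [S]   [S → [ S ]]
[S] => [SS]   [S → S S]
[SS] => [SSS]   [S → S S]
[SSS] => [SSSS]   [S → S S]
[SSSS] => [[]SSS]   [S → [ ]]
[[]SSS] => [[][S]SS]   [S → [ S ]]
[[][S]SS] => [[][[]]SS]   [S → [ ]]
[[][[]]SS] => [[][[]][]S]   [S → [ ]]
[[][[]][]S] => [[][[]][][]]   [S → [ ]]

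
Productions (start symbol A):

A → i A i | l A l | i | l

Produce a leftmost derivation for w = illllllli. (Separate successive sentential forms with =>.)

A => iAi => ilAli => illAlli => illlAllli => illllllli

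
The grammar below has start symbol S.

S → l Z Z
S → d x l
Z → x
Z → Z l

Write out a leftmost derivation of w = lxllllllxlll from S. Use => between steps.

S => lZZ => lZlZ => lZllZ => lZlllZ => lZllllZ => lZlllllZ => lZllllllZ => lxllllllZ => lxllllllZl => lxllllllZll => lxllllllZlll => lxllllllxlll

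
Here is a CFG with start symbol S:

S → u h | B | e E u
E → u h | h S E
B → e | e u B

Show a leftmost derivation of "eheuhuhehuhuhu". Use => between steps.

S => eEu => ehSEu => eheEuEu => eheuhuEu => eheuhuhSEu => eheuhuhBEu => eheuhuheEu => eheuhuhehSEu => eheuhuhehuhEu => eheuhuhehuhuhu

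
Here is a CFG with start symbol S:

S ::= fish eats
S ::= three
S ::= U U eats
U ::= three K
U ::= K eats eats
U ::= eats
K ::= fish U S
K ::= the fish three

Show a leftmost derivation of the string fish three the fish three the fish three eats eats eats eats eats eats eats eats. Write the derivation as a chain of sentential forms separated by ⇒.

S ⇒ U U eats ⇒ K eats eats U eats ⇒ fish U S eats eats U eats ⇒ fish three K S eats eats U eats ⇒ fish three the fish three S eats eats U eats ⇒ fish three the fish three U U eats eats eats U eats ⇒ fish three the fish three K eats eats U eats eats eats U eats ⇒ fish three the fish three the fish three eats eats U eats eats eats U eats ⇒ fish three the fish three the fish three eats eats eats eats eats eats U eats ⇒ fish three the fish three the fish three eats eats eats eats eats eats eats eats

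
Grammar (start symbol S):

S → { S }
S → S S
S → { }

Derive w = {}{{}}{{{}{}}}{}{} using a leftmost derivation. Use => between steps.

S => SS => SSS => {}SS => {}SSS => {}{S}SS => {}{{}}SS => {}{{}}SSS => {}{{}}{S}SS => {}{{}}{{S}}SS => {}{{}}{{SS}}SS => {}{{}}{{{}S}}SS => {}{{}}{{{}{}}}SS => {}{{}}{{{}{}}}{}S => {}{{}}{{{}{}}}{}{}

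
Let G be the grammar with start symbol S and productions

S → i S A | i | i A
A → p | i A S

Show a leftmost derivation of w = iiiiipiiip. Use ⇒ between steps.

S ⇒ iSA ⇒ iiAA ⇒ iiiASA ⇒ iiiiASSA ⇒ iiiiiASSSA ⇒ iiiiipSSSA ⇒ iiiiipiSSA ⇒ iiiiipiiSA ⇒ iiiiipiiiA ⇒ iiiiipiiip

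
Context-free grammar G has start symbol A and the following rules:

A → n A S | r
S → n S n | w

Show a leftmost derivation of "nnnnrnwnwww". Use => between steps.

A => nAS   [A → n A S]
nAS => nnASS   [A → n A S]
nnASS => nnnASSS   [A → n A S]
nnnASSS => nnnnASSSS   [A → n A S]
nnnnASSSS => nnnnrSSSS   [A → r]
nnnnrSSSS => nnnnrnSnSSS   [S → n S n]
nnnnrnSnSSS => nnnnrnwnSSS   [S → w]
nnnnrnwnSSS => nnnnrnwnwSS   [S → w]
nnnnrnwnwSS => nnnnrnwnwwS   [S → w]
nnnnrnwnwwS => nnnnrnwnwww   [S → w]

A => nAS => nnASS => nnnASSS => nnnnASSSS => nnnnrSSSS => nnnnrnSnSSS => nnnnrnwnSSS => nnnnrnwnwSS => nnnnrnwnwwS => nnnnrnwnwww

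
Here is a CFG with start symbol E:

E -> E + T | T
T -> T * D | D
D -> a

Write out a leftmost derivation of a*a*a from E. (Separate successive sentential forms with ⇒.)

E ⇒ T ⇒ T*D ⇒ T*D*D ⇒ D*D*D ⇒ a*D*D ⇒ a*a*D ⇒ a*a*a

E ⇒ T   [E -> T]
T ⇒ T*D   [T -> T * D]
T*D ⇒ T*D*D   [T -> T * D]
T*D*D ⇒ D*D*D   [T -> D]
D*D*D ⇒ a*D*D   [D -> a]
a*D*D ⇒ a*a*D   [D -> a]
a*a*D ⇒ a*a*a   [D -> a]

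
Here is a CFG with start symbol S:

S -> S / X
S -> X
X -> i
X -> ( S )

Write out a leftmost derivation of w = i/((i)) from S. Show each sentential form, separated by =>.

S => S/X   [S -> S / X]
S/X => X/X   [S -> X]
X/X => i/X   [X -> i]
i/X => i/(S)   [X -> ( S )]
i/(S) => i/(X)   [S -> X]
i/(X) => i/((S))   [X -> ( S )]
i/((S)) => i/((X))   [S -> X]
i/((X)) => i/((i))   [X -> i]

S => S/X => X/X => i/X => i/(S) => i/(X) => i/((S)) => i/((X)) => i/((i))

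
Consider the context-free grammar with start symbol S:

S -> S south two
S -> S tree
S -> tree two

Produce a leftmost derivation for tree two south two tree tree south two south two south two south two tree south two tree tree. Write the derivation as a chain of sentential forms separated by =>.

S => S tree => S tree tree => S south two tree tree => S tree south two tree tree => S south two tree south two tree tree => S south two south two tree south two tree tree => S south two south two south two tree south two tree tree => S south two south two south two south two tree south two tree tree => S tree south two south two south two south two tree south two tree tree => S tree tree south two south two south two south two tree south two tree tree => S south two tree tree south two south two south two south two tree south two tree tree => tree two south two tree tree south two south two south two south two tree south two tree tree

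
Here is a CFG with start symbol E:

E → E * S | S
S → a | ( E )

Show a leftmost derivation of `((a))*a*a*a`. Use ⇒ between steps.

E⇒E*S⇒E*S*S⇒E*S*S*S⇒S*S*S*S⇒(E)*S*S*S⇒(S)*S*S*S⇒((E))*S*S*S⇒((S))*S*S*S⇒((a))*S*S*S⇒((a))*a*S*S⇒((a))*a*a*S⇒((a))*a*a*a

E ⇒ E*S   [E → E * S]
E*S ⇒ E*S*S   [E → E * S]
E*S*S ⇒ E*S*S*S   [E → E * S]
E*S*S*S ⇒ S*S*S*S   [E → S]
S*S*S*S ⇒ (E)*S*S*S   [S → ( E )]
(E)*S*S*S ⇒ (S)*S*S*S   [E → S]
(S)*S*S*S ⇒ ((E))*S*S*S   [S → ( E )]
((E))*S*S*S ⇒ ((S))*S*S*S   [E → S]
((S))*S*S*S ⇒ ((a))*S*S*S   [S → a]
((a))*S*S*S ⇒ ((a))*a*S*S   [S → a]
((a))*a*S*S ⇒ ((a))*a*a*S   [S → a]
((a))*a*a*S ⇒ ((a))*a*a*a   [S → a]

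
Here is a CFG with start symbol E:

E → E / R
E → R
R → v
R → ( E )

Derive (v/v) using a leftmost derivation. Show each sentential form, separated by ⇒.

E⇒R⇒(E)⇒(E/R)⇒(R/R)⇒(v/R)⇒(v/v)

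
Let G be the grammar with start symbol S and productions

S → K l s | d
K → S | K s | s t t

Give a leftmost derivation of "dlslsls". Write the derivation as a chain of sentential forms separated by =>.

S => Kls   [S → K l s]
Kls => Sls   [K → S]
Sls => Klsls   [S → K l s]
Klsls => Slsls   [K → S]
Slsls => Klslsls   [S → K l s]
Klslsls => Slslsls   [K → S]
Slslsls => dlslsls   [S → d]

S=>Kls=>Sls=>Klsls=>Slsls=>Klslsls=>Slslsls=>dlslsls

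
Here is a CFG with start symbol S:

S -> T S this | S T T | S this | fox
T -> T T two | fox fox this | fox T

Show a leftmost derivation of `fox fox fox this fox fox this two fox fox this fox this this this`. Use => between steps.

S => T S this => T T two S this => fox T T two S this => fox fox fox this T two S this => fox fox fox this fox fox this two S this => fox fox fox this fox fox this two T S this this => fox fox fox this fox fox this two fox fox this S this this => fox fox fox this fox fox this two fox fox this S this this this => fox fox fox this fox fox this two fox fox this fox this this this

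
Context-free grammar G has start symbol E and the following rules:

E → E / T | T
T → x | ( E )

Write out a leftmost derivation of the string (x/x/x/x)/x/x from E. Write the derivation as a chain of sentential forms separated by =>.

E => E/T => E/T/T => T/T/T => (E)/T/T => (E/T)/T/T => (E/T/T)/T/T => (E/T/T/T)/T/T => (T/T/T/T)/T/T => (x/T/T/T)/T/T => (x/x/T/T)/T/T => (x/x/x/T)/T/T => (x/x/x/x)/T/T => (x/x/x/x)/x/T => (x/x/x/x)/x/x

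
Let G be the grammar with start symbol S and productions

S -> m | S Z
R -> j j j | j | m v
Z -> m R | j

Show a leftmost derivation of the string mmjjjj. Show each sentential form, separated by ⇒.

S⇒SZ⇒SZZ⇒mZZ⇒mmRZ⇒mmjjjZ⇒mmjjjj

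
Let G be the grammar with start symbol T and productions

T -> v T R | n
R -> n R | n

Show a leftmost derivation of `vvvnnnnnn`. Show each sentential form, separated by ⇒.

T ⇒ vTR   [T -> v T R]
vTR ⇒ vvTRR   [T -> v T R]
vvTRR ⇒ vvvTRRR   [T -> v T R]
vvvTRRR ⇒ vvvnRRR   [T -> n]
vvvnRRR ⇒ vvvnnRRR   [R -> n R]
vvvnnRRR ⇒ vvvnnnRR   [R -> n]
vvvnnnRR ⇒ vvvnnnnRR   [R -> n R]
vvvnnnnRR ⇒ vvvnnnnnR   [R -> n]
vvvnnnnnR ⇒ vvvnnnnnn   [R -> n]

T⇒vTR⇒vvTRR⇒vvvTRRR⇒vvvnRRR⇒vvvnnRRR⇒vvvnnnRR⇒vvvnnnnRR⇒vvvnnnnnR⇒vvvnnnnnn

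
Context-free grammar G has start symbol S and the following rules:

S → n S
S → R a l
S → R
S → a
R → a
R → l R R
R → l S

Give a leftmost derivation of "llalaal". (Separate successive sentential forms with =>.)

S => Ral   [S → R a l]
Ral => lSal   [R → l S]
lSal => lRal   [S → R]
lRal => llRRal   [R → l R R]
llRRal => llaRal   [R → a]
llaRal => llalSal   [R → l S]
llalSal => llalaal   [S → a]

S => Ral => lSal => lRal => llRRal => llaRal => llalSal => llalaal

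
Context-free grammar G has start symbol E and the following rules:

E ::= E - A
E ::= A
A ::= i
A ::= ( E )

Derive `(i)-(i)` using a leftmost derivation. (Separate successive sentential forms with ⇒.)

E ⇒ E-A   [E ::= E - A]
E-A ⇒ A-A   [E ::= A]
A-A ⇒ (E)-A   [A ::= ( E )]
(E)-A ⇒ (A)-A   [E ::= A]
(A)-A ⇒ (i)-A   [A ::= i]
(i)-A ⇒ (i)-(E)   [A ::= ( E )]
(i)-(E) ⇒ (i)-(A)   [E ::= A]
(i)-(A) ⇒ (i)-(i)   [A ::= i]

E ⇒ E-A ⇒ A-A ⇒ (E)-A ⇒ (A)-A ⇒ (i)-A ⇒ (i)-(E) ⇒ (i)-(A) ⇒ (i)-(i)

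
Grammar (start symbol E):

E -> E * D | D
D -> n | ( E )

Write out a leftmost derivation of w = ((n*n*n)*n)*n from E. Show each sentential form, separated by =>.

E => E*D => D*D => (E)*D => (E*D)*D => (D*D)*D => ((E)*D)*D => ((E*D)*D)*D => ((E*D*D)*D)*D => ((D*D*D)*D)*D => ((n*D*D)*D)*D => ((n*n*D)*D)*D => ((n*n*n)*D)*D => ((n*n*n)*n)*D => ((n*n*n)*n)*n

E => E*D   [E -> E * D]
E*D => D*D   [E -> D]
D*D => (E)*D   [D -> ( E )]
(E)*D => (E*D)*D   [E -> E * D]
(E*D)*D => (D*D)*D   [E -> D]
(D*D)*D => ((E)*D)*D   [D -> ( E )]
((E)*D)*D => ((E*D)*D)*D   [E -> E * D]
((E*D)*D)*D => ((E*D*D)*D)*D   [E -> E * D]
((E*D*D)*D)*D => ((D*D*D)*D)*D   [E -> D]
((D*D*D)*D)*D => ((n*D*D)*D)*D   [D -> n]
((n*D*D)*D)*D => ((n*n*D)*D)*D   [D -> n]
((n*n*D)*D)*D => ((n*n*n)*D)*D   [D -> n]
((n*n*n)*D)*D => ((n*n*n)*n)*D   [D -> n]
((n*n*n)*n)*D => ((n*n*n)*n)*n   [D -> n]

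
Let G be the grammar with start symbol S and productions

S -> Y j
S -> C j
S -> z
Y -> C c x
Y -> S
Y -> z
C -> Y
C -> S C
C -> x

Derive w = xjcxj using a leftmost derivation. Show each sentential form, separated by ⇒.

S⇒Cj⇒Yj⇒Ccxj⇒Ycxj⇒Scxj⇒Cjcxj⇒xjcxj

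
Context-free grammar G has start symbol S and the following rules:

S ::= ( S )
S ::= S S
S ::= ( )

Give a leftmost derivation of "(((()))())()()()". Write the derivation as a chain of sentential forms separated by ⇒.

S ⇒ SS   [S ::= S S]
SS ⇒ SSS   [S ::= S S]
SSS ⇒ SSSS   [S ::= S S]
SSSS ⇒ (S)SSS   [S ::= ( S )]
(S)SSS ⇒ (SS)SSS   [S ::= S S]
(SS)SSS ⇒ ((S)S)SSS   [S ::= ( S )]
((S)S)SSS ⇒ (((S))S)SSS   [S ::= ( S )]
(((S))S)SSS ⇒ (((()))S)SSS   [S ::= ( )]
(((()))S)SSS ⇒ (((()))())SSS   [S ::= ( )]
(((()))())SSS ⇒ (((()))())()SS   [S ::= ( )]
(((()))())()SS ⇒ (((()))())()()S   [S ::= ( )]
(((()))())()()S ⇒ (((()))())()()()   [S ::= ( )]

S ⇒ SS ⇒ SSS ⇒ SSSS ⇒ (S)SSS ⇒ (SS)SSS ⇒ ((S)S)SSS ⇒ (((S))S)SSS ⇒ (((()))S)SSS ⇒ (((()))())SSS ⇒ (((()))())()SS ⇒ (((()))())()()S ⇒ (((()))())()()()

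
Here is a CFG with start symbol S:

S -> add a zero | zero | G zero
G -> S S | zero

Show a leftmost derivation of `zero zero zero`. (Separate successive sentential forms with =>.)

S => G zero => S S zero => zero S zero => zero zero zero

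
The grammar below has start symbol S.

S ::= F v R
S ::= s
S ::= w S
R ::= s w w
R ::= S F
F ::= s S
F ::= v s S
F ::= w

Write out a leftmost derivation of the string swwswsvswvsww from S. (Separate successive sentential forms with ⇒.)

S⇒FvR⇒sSvR⇒swSvR⇒swwSvR⇒swwFvRvR⇒swwsSvRvR⇒swwswSvRvR⇒swwswsvRvR⇒swwswsvSFvR⇒swwswsvsFvR⇒swwswsvswvR⇒swwswsvswvsww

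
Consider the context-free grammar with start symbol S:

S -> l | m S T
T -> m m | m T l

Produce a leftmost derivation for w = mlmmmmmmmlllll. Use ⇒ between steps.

S ⇒ mST ⇒ mlT ⇒ mlmTl ⇒ mlmmTll ⇒ mlmmmTlll ⇒ mlmmmmTllll ⇒ mlmmmmmTlllll ⇒ mlmmmmmmmlllll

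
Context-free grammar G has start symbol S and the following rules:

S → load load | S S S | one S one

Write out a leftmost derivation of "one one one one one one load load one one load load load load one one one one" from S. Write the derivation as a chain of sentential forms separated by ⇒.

S ⇒ one S one   [S → one S one]
one S one ⇒ one one S one one   [S → one S one]
one one S one one ⇒ one one one S one one one   [S → one S one]
one one one S one one one ⇒ one one one one S one one one one   [S → one S one]
one one one one S one one one one ⇒ one one one one S S S one one one one   [S → S S S]
one one one one S S S one one one one ⇒ one one one one one S one S S one one one one   [S → one S one]
one one one one one S one S S one one one one ⇒ one one one one one one S one one S S one one one one   [S → one S one]
one one one one one one S one one S S one one one one ⇒ one one one one one one load load one one S S one one one one   [S → load load]
one one one one one one load load one one S S one one one one ⇒ one one one one one one load load one one load load S one one one one   [S → load load]
one one one one one one load load one one load load S one one one one ⇒ one one one one one one load load one one load load load load one one one one   [S → load load]

S ⇒ one S one ⇒ one one S one one ⇒ one one one S one one one ⇒ one one one one S one one one one ⇒ one one one one S S S one one one one ⇒ one one one one one S one S S one one one one ⇒ one one one one one one S one one S S one one one one ⇒ one one one one one one load load one one S S one one one one ⇒ one one one one one one load load one one load load S one one one one ⇒ one one one one one one load load one one load load load load one one one one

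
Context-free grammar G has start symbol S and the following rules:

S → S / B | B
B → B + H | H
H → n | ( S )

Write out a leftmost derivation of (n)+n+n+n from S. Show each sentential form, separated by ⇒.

S ⇒ B   [S → B]
B ⇒ B+H   [B → B + H]
B+H ⇒ B+H+H   [B → B + H]
B+H+H ⇒ B+H+H+H   [B → B + H]
B+H+H+H ⇒ H+H+H+H   [B → H]
H+H+H+H ⇒ (S)+H+H+H   [H → ( S )]
(S)+H+H+H ⇒ (B)+H+H+H   [S → B]
(B)+H+H+H ⇒ (H)+H+H+H   [B → H]
(H)+H+H+H ⇒ (n)+H+H+H   [H → n]
(n)+H+H+H ⇒ (n)+n+H+H   [H → n]
(n)+n+H+H ⇒ (n)+n+n+H   [H → n]
(n)+n+n+H ⇒ (n)+n+n+n   [H → n]

S⇒B⇒B+H⇒B+H+H⇒B+H+H+H⇒H+H+H+H⇒(S)+H+H+H⇒(B)+H+H+H⇒(H)+H+H+H⇒(n)+H+H+H⇒(n)+n+H+H⇒(n)+n+n+H⇒(n)+n+n+n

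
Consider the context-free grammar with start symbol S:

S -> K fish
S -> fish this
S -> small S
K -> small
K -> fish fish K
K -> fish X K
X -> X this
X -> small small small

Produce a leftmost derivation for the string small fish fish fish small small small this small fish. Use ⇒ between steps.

S ⇒ small S   [S -> small S]
small S ⇒ small K fish   [S -> K fish]
small K fish ⇒ small fish fish K fish   [K -> fish fish K]
small fish fish K fish ⇒ small fish fish fish X K fish   [K -> fish X K]
small fish fish fish X K fish ⇒ small fish fish fish X this K fish   [X -> X this]
small fish fish fish X this K fish ⇒ small fish fish fish small small small this K fish   [X -> small small small]
small fish fish fish small small small this K fish ⇒ small fish fish fish small small small this small fish   [K -> small]

S ⇒ small S ⇒ small K fish ⇒ small fish fish K fish ⇒ small fish fish fish X K fish ⇒ small fish fish fish X this K fish ⇒ small fish fish fish small small small this K fish ⇒ small fish fish fish small small small this small fish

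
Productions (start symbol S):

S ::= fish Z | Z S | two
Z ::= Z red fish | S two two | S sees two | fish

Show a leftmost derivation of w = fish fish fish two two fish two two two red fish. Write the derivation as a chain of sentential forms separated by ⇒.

S ⇒ fish Z   [S ::= fish Z]
fish Z ⇒ fish Z red fish   [Z ::= Z red fish]
fish Z red fish ⇒ fish S two two red fish   [Z ::= S two two]
fish S two two red fish ⇒ fish Z S two two red fish   [S ::= Z S]
fish Z S two two red fish ⇒ fish S two two S two two red fish   [Z ::= S two two]
fish S two two S two two red fish ⇒ fish fish Z two two S two two red fish   [S ::= fish Z]
fish fish Z two two S two two red fish ⇒ fish fish fish two two S two two red fish   [Z ::= fish]
fish fish fish two two S two two red fish ⇒ fish fish fish two two Z S two two red fish   [S ::= Z S]
fish fish fish two two Z S two two red fish ⇒ fish fish fish two two fish S two two red fish   [Z ::= fish]
fish fish fish two two fish S two two red fish ⇒ fish fish fish two two fish two two two red fish   [S ::= two]

S ⇒ fish Z ⇒ fish Z red fish ⇒ fish S two two red fish ⇒ fish Z S two two red fish ⇒ fish S two two S two two red fish ⇒ fish fish Z two two S two two red fish ⇒ fish fish fish two two S two two red fish ⇒ fish fish fish two two Z S two two red fish ⇒ fish fish fish two two fish S two two red fish ⇒ fish fish fish two two fish two two two red fish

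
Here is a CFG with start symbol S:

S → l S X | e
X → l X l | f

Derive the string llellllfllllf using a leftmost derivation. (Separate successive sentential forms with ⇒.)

S ⇒ lSX   [S → l S X]
lSX ⇒ llSXX   [S → l S X]
llSXX ⇒ lleXX   [S → e]
lleXX ⇒ llelXlX   [X → l X l]
llelXlX ⇒ llellXllX   [X → l X l]
llellXllX ⇒ llelllXlllX   [X → l X l]
llelllXlllX ⇒ llellllXllllX   [X → l X l]
llellllXllllX ⇒ llellllfllllX   [X → f]
llellllfllllX ⇒ llellllfllllf   [X → f]

S ⇒ lSX ⇒ llSXX ⇒ lleXX ⇒ llelXlX ⇒ llellXllX ⇒ llelllXlllX ⇒ llellllXllllX ⇒ llellllfllllX ⇒ llellllfllllf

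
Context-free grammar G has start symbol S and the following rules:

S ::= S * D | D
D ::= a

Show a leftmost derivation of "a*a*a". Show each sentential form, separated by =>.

S => S*D => S*D*D => D*D*D => a*D*D => a*a*D => a*a*a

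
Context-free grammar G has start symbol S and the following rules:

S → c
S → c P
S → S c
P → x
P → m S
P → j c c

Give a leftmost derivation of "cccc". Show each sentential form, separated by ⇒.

S ⇒ Sc   [S → S c]
Sc ⇒ Scc   [S → S c]
Scc ⇒ Sccc   [S → S c]
Sccc ⇒ cccc   [S → c]

S ⇒ Sc ⇒ Scc ⇒ Sccc ⇒ cccc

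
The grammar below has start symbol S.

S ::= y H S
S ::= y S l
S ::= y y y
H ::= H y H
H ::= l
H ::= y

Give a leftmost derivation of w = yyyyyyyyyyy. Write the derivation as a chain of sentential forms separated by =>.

S => yHS => yyS => yyyHS => yyyHyHS => yyyHyHyHS => yyyyyHyHS => yyyyyyyHS => yyyyyyyyS => yyyyyyyyyyy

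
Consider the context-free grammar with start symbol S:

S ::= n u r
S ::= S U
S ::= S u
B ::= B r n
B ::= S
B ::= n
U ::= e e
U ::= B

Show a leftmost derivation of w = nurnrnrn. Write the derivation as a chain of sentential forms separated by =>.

S => SU   [S ::= S U]
SU => nurU   [S ::= n u r]
nurU => nurB   [U ::= B]
nurB => nurBrn   [B ::= B r n]
nurBrn => nurBrnrn   [B ::= B r n]
nurBrnrn => nurnrnrn   [B ::= n]

S=>SU=>nurU=>nurB=>nurBrn=>nurBrnrn=>nurnrnrn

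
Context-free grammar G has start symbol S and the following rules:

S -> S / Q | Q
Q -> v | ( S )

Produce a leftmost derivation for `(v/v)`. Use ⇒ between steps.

S ⇒ Q ⇒ (S) ⇒ (S/Q) ⇒ (Q/Q) ⇒ (v/Q) ⇒ (v/v)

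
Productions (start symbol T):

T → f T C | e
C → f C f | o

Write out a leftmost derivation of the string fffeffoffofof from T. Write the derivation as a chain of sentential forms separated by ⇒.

T ⇒ fTC ⇒ ffTCC ⇒ fffTCCC ⇒ fffeCCC ⇒ fffefCfCC ⇒ fffeffCffCC ⇒ fffeffoffCC ⇒ fffeffoffoC ⇒ fffeffoffofCf ⇒ fffeffoffofof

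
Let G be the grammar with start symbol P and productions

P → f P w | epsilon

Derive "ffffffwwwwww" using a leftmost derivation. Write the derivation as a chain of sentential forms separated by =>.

P => fPw => ffPww => fffPwww => ffffPwwww => fffffPwwwww => ffffffPwwwwww => ffffffwwwwww

P => fPw   [P → f P w]
fPw => ffPww   [P → f P w]
ffPww => fffPwww   [P → f P w]
fffPwww => ffffPwwww   [P → f P w]
ffffPwwww => fffffPwwwww   [P → f P w]
fffffPwwwww => ffffffPwwwwww   [P → f P w]
ffffffPwwwwww => ffffffwwwwww   [P → epsilon]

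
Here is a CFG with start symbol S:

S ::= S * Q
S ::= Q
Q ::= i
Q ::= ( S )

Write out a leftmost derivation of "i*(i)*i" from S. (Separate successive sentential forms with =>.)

S => S*Q => S*Q*Q => Q*Q*Q => i*Q*Q => i*(S)*Q => i*(Q)*Q => i*(i)*Q => i*(i)*i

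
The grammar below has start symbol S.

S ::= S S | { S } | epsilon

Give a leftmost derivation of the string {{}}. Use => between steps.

S => SS => {S}S => {SS}S => {SSS}S => {{S}SS}S => {{}SS}S => {{}S}S => {{}}S => {{}}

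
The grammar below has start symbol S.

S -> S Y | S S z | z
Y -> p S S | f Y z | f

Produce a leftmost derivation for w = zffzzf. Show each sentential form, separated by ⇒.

S ⇒ SY ⇒ SSzY ⇒ SYSzY ⇒ SYYSzY ⇒ zYYSzY ⇒ zfYSzY ⇒ zffSzY ⇒ zffzzY ⇒ zffzzf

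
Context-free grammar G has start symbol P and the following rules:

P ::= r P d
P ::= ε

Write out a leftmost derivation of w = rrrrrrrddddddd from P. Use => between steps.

P=>rPd=>rrPdd=>rrrPddd=>rrrrPdddd=>rrrrrPddddd=>rrrrrrPdddddd=>rrrrrrrPddddddd=>rrrrrrrddddddd

P => rPd   [P ::= r P d]
rPd => rrPdd   [P ::= r P d]
rrPdd => rrrPddd   [P ::= r P d]
rrrPddd => rrrrPdddd   [P ::= r P d]
rrrrPdddd => rrrrrPddddd   [P ::= r P d]
rrrrrPddddd => rrrrrrPdddddd   [P ::= r P d]
rrrrrrPdddddd => rrrrrrrPddddddd   [P ::= r P d]
rrrrrrrPddddddd => rrrrrrrddddddd   [P ::= ε]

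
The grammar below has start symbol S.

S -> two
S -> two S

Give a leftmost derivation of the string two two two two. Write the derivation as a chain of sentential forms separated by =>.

S => two S => two two S => two two two S => two two two two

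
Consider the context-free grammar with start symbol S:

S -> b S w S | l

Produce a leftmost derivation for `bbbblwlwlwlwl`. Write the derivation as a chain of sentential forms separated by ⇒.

S ⇒ bSwS   [S -> b S w S]
bSwS ⇒ bbSwSwS   [S -> b S w S]
bbSwSwS ⇒ bbbSwSwSwS   [S -> b S w S]
bbbSwSwSwS ⇒ bbbbSwSwSwSwS   [S -> b S w S]
bbbbSwSwSwSwS ⇒ bbbblwSwSwSwS   [S -> l]
bbbblwSwSwSwS ⇒ bbbblwlwSwSwS   [S -> l]
bbbblwlwSwSwS ⇒ bbbblwlwlwSwS   [S -> l]
bbbblwlwlwSwS ⇒ bbbblwlwlwlwS   [S -> l]
bbbblwlwlwlwS ⇒ bbbblwlwlwlwl   [S -> l]

S ⇒ bSwS ⇒ bbSwSwS ⇒ bbbSwSwSwS ⇒ bbbbSwSwSwSwS ⇒ bbbblwSwSwSwS ⇒ bbbblwlwSwSwS ⇒ bbbblwlwlwSwS ⇒ bbbblwlwlwlwS ⇒ bbbblwlwlwlwl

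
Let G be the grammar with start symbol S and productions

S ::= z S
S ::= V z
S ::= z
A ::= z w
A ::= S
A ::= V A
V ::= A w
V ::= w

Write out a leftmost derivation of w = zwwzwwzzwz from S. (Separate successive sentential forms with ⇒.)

S ⇒ Vz   [S ::= V z]
Vz ⇒ Awz   [V ::= A w]
Awz ⇒ VAwz   [A ::= V A]
VAwz ⇒ AwAwz   [V ::= A w]
AwAwz ⇒ zwwAwz   [A ::= z w]
zwwAwz ⇒ zwwVAwz   [A ::= V A]
zwwVAwz ⇒ zwwAwAwz   [V ::= A w]
zwwAwAwz ⇒ zwwzwwAwz   [A ::= z w]
zwwzwwAwz ⇒ zwwzwwSwz   [A ::= S]
zwwzwwSwz ⇒ zwwzwwzSwz   [S ::= z S]
zwwzwwzSwz ⇒ zwwzwwzzwz   [S ::= z]

S ⇒ Vz ⇒ Awz ⇒ VAwz ⇒ AwAwz ⇒ zwwAwz ⇒ zwwVAwz ⇒ zwwAwAwz ⇒ zwwzwwAwz ⇒ zwwzwwSwz ⇒ zwwzwwzSwz ⇒ zwwzwwzzwz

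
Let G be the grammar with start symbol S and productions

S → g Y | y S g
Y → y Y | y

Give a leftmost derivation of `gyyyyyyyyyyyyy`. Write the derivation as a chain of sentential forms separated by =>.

S => gY   [S → g Y]
gY => gyY   [Y → y Y]
gyY => gyyY   [Y → y Y]
gyyY => gyyyY   [Y → y Y]
gyyyY => gyyyyY   [Y → y Y]
gyyyyY => gyyyyyY   [Y → y Y]
gyyyyyY => gyyyyyyY   [Y → y Y]
gyyyyyyY => gyyyyyyyY   [Y → y Y]
gyyyyyyyY => gyyyyyyyyY   [Y → y Y]
gyyyyyyyyY => gyyyyyyyyyY   [Y → y Y]
gyyyyyyyyyY => gyyyyyyyyyyY   [Y → y Y]
gyyyyyyyyyyY => gyyyyyyyyyyyY   [Y → y Y]
gyyyyyyyyyyyY => gyyyyyyyyyyyyY   [Y → y Y]
gyyyyyyyyyyyyY => gyyyyyyyyyyyyy   [Y → y]

S=>gY=>gyY=>gyyY=>gyyyY=>gyyyyY=>gyyyyyY=>gyyyyyyY=>gyyyyyyyY=>gyyyyyyyyY=>gyyyyyyyyyY=>gyyyyyyyyyyY=>gyyyyyyyyyyyY=>gyyyyyyyyyyyyY=>gyyyyyyyyyyyyy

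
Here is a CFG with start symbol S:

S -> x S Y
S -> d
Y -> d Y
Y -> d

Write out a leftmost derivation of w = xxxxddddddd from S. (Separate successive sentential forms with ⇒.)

S ⇒ xSY   [S -> x S Y]
xSY ⇒ xxSYY   [S -> x S Y]
xxSYY ⇒ xxxSYYY   [S -> x S Y]
xxxSYYY ⇒ xxxxSYYYY   [S -> x S Y]
xxxxSYYYY ⇒ xxxxdYYYY   [S -> d]
xxxxdYYYY ⇒ xxxxddYYYY   [Y -> d Y]
xxxxddYYYY ⇒ xxxxdddYYY   [Y -> d]
xxxxdddYYY ⇒ xxxxddddYY   [Y -> d]
xxxxddddYY ⇒ xxxxdddddY   [Y -> d]
xxxxdddddY ⇒ xxxxddddddY   [Y -> d Y]
xxxxddddddY ⇒ xxxxddddddd   [Y -> d]

S ⇒ xSY ⇒ xxSYY ⇒ xxxSYYY ⇒ xxxxSYYYY ⇒ xxxxdYYYY ⇒ xxxxddYYYY ⇒ xxxxdddYYY ⇒ xxxxddddYY ⇒ xxxxdddddY ⇒ xxxxddddddY ⇒ xxxxddddddd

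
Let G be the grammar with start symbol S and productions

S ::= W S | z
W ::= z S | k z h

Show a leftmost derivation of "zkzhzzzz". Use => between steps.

S => WS   [S ::= W S]
WS => zSS   [W ::= z S]
zSS => zWSS   [S ::= W S]
zWSS => zkzhSS   [W ::= k z h]
zkzhSS => zkzhWSS   [S ::= W S]
zkzhWSS => zkzhzSSS   [W ::= z S]
zkzhzSSS => zkzhzzSS   [S ::= z]
zkzhzzSS => zkzhzzzS   [S ::= z]
zkzhzzzS => zkzhzzzz   [S ::= z]

S => WS => zSS => zWSS => zkzhSS => zkzhWSS => zkzhzSSS => zkzhzzSS => zkzhzzzS => zkzhzzzz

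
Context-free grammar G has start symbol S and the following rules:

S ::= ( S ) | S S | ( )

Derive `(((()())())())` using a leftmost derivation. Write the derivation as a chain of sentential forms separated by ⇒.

S ⇒ (S)   [S ::= ( S )]
(S) ⇒ (SS)   [S ::= S S]
(SS) ⇒ ((S)S)   [S ::= ( S )]
((S)S) ⇒ ((SS)S)   [S ::= S S]
((SS)S) ⇒ (((S)S)S)   [S ::= ( S )]
(((S)S)S) ⇒ (((SS)S)S)   [S ::= S S]
(((SS)S)S) ⇒ (((()S)S)S)   [S ::= ( )]
(((()S)S)S) ⇒ (((()())S)S)   [S ::= ( )]
(((()())S)S) ⇒ (((()())())S)   [S ::= ( )]
(((()())())S) ⇒ (((()())())())   [S ::= ( )]

S ⇒ (S) ⇒ (SS) ⇒ ((S)S) ⇒ ((SS)S) ⇒ (((S)S)S) ⇒ (((SS)S)S) ⇒ (((()S)S)S) ⇒ (((()())S)S) ⇒ (((()())())S) ⇒ (((()())())())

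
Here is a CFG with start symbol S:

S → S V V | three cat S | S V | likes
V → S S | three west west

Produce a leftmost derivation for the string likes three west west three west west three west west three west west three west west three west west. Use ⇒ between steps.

S ⇒ S V V   [S → S V V]
S V V ⇒ S V V V V   [S → S V V]
S V V V V ⇒ S V V V V V V   [S → S V V]
S V V V V V V ⇒ likes V V V V V V   [S → likes]
likes V V V V V V ⇒ likes three west west V V V V V   [V → three west west]
likes three west west V V V V V ⇒ likes three west west three west west V V V V   [V → three west west]
likes three west west three west west V V V V ⇒ likes three west west three west west three west west V V V   [V → three west west]
likes three west west three west west three west west V V V ⇒ likes three west west three west west three west west three west west V V   [V → three west west]
likes three west west three west west three west west three west west V V ⇒ likes three west west three west west three west west three west west three west west V   [V → three west west]
likes three west west three west west three west west three west west three west west V ⇒ likes three west west three west west three west west three west west three west west three west west   [V → three west west]

S ⇒ S V V ⇒ S V V V V ⇒ S V V V V V V ⇒ likes V V V V V V ⇒ likes three west west V V V V V ⇒ likes three west west three west west V V V V ⇒ likes three west west three west west three west west V V V ⇒ likes three west west three west west three west west three west west V V ⇒ likes three west west three west west three west west three west west three west west V ⇒ likes three west west three west west three west west three west west three west west three west west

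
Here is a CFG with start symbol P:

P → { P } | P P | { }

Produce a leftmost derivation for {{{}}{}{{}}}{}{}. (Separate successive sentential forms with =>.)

P => PP => PPP => {P}PP => {PP}PP => {{P}P}PP => {{{}}P}PP => {{{}}PP}PP => {{{}}{}P}PP => {{{}}{}{P}}PP => {{{}}{}{{}}}PP => {{{}}{}{{}}}{}P => {{{}}{}{{}}}{}{}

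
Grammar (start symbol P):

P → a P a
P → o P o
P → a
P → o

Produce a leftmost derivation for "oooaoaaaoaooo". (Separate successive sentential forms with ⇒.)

P ⇒ oPo ⇒ ooPoo ⇒ oooPooo ⇒ oooaPaooo ⇒ oooaoPoaooo ⇒ oooaoaPaoaooo ⇒ oooaoaaaoaooo

P ⇒ oPo   [P → o P o]
oPo ⇒ ooPoo   [P → o P o]
ooPoo ⇒ oooPooo   [P → o P o]
oooPooo ⇒ oooaPaooo   [P → a P a]
oooaPaooo ⇒ oooaoPoaooo   [P → o P o]
oooaoPoaooo ⇒ oooaoaPaoaooo   [P → a P a]
oooaoaPaoaooo ⇒ oooaoaaaoaooo   [P → a]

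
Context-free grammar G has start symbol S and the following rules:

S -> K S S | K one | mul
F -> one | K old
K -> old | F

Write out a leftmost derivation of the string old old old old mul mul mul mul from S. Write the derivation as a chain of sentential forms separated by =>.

S => K S S => old S S => old K S S S => old old S S S => old old K S S S S => old old F S S S S => old old K old S S S S => old old old old S S S S => old old old old mul S S S => old old old old mul mul S S => old old old old mul mul mul S => old old old old mul mul mul mul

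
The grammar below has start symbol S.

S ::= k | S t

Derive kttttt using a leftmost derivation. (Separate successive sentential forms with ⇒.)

S ⇒ St   [S ::= S t]
St ⇒ Stt   [S ::= S t]
Stt ⇒ Sttt   [S ::= S t]
Sttt ⇒ Stttt   [S ::= S t]
Stttt ⇒ Sttttt   [S ::= S t]
Sttttt ⇒ kttttt   [S ::= k]

S ⇒ St ⇒ Stt ⇒ Sttt ⇒ Stttt ⇒ Sttttt ⇒ kttttt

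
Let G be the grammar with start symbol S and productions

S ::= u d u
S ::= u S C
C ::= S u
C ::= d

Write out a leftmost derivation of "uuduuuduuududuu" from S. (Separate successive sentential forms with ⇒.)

S⇒uSC⇒uuduC⇒uuduSu⇒uuduuSCu⇒uuduuuduCu⇒uuduuuduSuu⇒uuduuuduuSCuu⇒uuduuuduuuduCuu⇒uuduuuduuududuu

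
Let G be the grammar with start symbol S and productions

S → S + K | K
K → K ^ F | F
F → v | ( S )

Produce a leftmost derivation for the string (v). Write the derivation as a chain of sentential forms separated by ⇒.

S ⇒ K ⇒ F ⇒ (S) ⇒ (K) ⇒ (F) ⇒ (v)

S ⇒ K   [S → K]
K ⇒ F   [K → F]
F ⇒ (S)   [F → ( S )]
(S) ⇒ (K)   [S → K]
(K) ⇒ (F)   [K → F]
(F) ⇒ (v)   [F → v]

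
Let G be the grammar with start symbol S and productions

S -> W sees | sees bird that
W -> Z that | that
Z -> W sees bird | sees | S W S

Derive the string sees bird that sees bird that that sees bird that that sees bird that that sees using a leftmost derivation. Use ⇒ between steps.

S ⇒ W sees ⇒ Z that sees ⇒ S W S that sees ⇒ sees bird that W S that sees ⇒ sees bird that Z that S that sees ⇒ sees bird that S W S that S that sees ⇒ sees bird that sees bird that W S that S that sees ⇒ sees bird that sees bird that that S that S that sees ⇒ sees bird that sees bird that that sees bird that that S that sees ⇒ sees bird that sees bird that that sees bird that that sees bird that that sees

S ⇒ W sees   [S -> W sees]
W sees ⇒ Z that sees   [W -> Z that]
Z that sees ⇒ S W S that sees   [Z -> S W S]
S W S that sees ⇒ sees bird that W S that sees   [S -> sees bird that]
sees bird that W S that sees ⇒ sees bird that Z that S that sees   [W -> Z that]
sees bird that Z that S that sees ⇒ sees bird that S W S that S that sees   [Z -> S W S]
sees bird that S W S that S that sees ⇒ sees bird that sees bird that W S that S that sees   [S -> sees bird that]
sees bird that sees bird that W S that S that sees ⇒ sees bird that sees bird that that S that S that sees   [W -> that]
sees bird that sees bird that that S that S that sees ⇒ sees bird that sees bird that that sees bird that that S that sees   [S -> sees bird that]
sees bird that sees bird that that sees bird that that S that sees ⇒ sees bird that sees bird that that sees bird that that sees bird that that sees   [S -> sees bird that]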